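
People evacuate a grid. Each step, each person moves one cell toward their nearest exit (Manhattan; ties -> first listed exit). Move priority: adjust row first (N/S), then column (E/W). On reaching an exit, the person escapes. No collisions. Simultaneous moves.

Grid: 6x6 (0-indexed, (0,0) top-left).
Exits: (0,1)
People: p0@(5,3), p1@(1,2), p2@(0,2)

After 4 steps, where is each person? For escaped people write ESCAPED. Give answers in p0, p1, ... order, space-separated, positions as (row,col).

Step 1: p0:(5,3)->(4,3) | p1:(1,2)->(0,2) | p2:(0,2)->(0,1)->EXIT
Step 2: p0:(4,3)->(3,3) | p1:(0,2)->(0,1)->EXIT | p2:escaped
Step 3: p0:(3,3)->(2,3) | p1:escaped | p2:escaped
Step 4: p0:(2,3)->(1,3) | p1:escaped | p2:escaped

(1,3) ESCAPED ESCAPED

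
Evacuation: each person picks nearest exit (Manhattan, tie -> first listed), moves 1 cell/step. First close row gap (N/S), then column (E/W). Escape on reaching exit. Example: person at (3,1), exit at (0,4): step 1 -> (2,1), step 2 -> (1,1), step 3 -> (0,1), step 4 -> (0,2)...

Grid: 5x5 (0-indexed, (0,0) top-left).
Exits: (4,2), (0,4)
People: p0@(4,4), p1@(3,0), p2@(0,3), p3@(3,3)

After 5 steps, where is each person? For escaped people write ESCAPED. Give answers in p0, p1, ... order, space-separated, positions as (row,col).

Step 1: p0:(4,4)->(4,3) | p1:(3,0)->(4,0) | p2:(0,3)->(0,4)->EXIT | p3:(3,3)->(4,3)
Step 2: p0:(4,3)->(4,2)->EXIT | p1:(4,0)->(4,1) | p2:escaped | p3:(4,3)->(4,2)->EXIT
Step 3: p0:escaped | p1:(4,1)->(4,2)->EXIT | p2:escaped | p3:escaped

ESCAPED ESCAPED ESCAPED ESCAPED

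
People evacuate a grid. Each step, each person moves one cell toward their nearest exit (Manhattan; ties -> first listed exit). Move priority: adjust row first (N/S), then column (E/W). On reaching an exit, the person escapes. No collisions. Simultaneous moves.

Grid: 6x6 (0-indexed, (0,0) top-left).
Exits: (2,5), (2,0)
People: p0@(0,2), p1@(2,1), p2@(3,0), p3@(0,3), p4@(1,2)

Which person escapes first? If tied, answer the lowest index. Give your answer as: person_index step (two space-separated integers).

Answer: 1 1

Derivation:
Step 1: p0:(0,2)->(1,2) | p1:(2,1)->(2,0)->EXIT | p2:(3,0)->(2,0)->EXIT | p3:(0,3)->(1,3) | p4:(1,2)->(2,2)
Step 2: p0:(1,2)->(2,2) | p1:escaped | p2:escaped | p3:(1,3)->(2,3) | p4:(2,2)->(2,1)
Step 3: p0:(2,2)->(2,1) | p1:escaped | p2:escaped | p3:(2,3)->(2,4) | p4:(2,1)->(2,0)->EXIT
Step 4: p0:(2,1)->(2,0)->EXIT | p1:escaped | p2:escaped | p3:(2,4)->(2,5)->EXIT | p4:escaped
Exit steps: [4, 1, 1, 4, 3]
First to escape: p1 at step 1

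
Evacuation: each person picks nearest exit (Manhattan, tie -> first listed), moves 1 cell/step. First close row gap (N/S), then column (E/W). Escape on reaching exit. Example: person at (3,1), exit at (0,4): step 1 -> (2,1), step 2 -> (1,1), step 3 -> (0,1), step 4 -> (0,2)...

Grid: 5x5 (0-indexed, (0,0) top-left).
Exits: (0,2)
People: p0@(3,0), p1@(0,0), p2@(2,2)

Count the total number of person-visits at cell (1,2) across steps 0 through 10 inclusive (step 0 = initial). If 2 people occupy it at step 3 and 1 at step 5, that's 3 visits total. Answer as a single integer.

Answer: 1

Derivation:
Step 0: p0@(3,0) p1@(0,0) p2@(2,2) -> at (1,2): 0 [-], cum=0
Step 1: p0@(2,0) p1@(0,1) p2@(1,2) -> at (1,2): 1 [p2], cum=1
Step 2: p0@(1,0) p1@ESC p2@ESC -> at (1,2): 0 [-], cum=1
Step 3: p0@(0,0) p1@ESC p2@ESC -> at (1,2): 0 [-], cum=1
Step 4: p0@(0,1) p1@ESC p2@ESC -> at (1,2): 0 [-], cum=1
Step 5: p0@ESC p1@ESC p2@ESC -> at (1,2): 0 [-], cum=1
Total visits = 1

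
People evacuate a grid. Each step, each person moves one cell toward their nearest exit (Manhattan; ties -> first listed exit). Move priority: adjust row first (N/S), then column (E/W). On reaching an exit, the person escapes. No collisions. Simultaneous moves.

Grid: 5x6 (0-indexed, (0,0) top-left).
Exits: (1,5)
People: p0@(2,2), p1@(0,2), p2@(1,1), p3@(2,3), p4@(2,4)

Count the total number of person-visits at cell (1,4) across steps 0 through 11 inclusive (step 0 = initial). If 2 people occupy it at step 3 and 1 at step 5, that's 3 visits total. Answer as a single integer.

Step 0: p0@(2,2) p1@(0,2) p2@(1,1) p3@(2,3) p4@(2,4) -> at (1,4): 0 [-], cum=0
Step 1: p0@(1,2) p1@(1,2) p2@(1,2) p3@(1,3) p4@(1,4) -> at (1,4): 1 [p4], cum=1
Step 2: p0@(1,3) p1@(1,3) p2@(1,3) p3@(1,4) p4@ESC -> at (1,4): 1 [p3], cum=2
Step 3: p0@(1,4) p1@(1,4) p2@(1,4) p3@ESC p4@ESC -> at (1,4): 3 [p0,p1,p2], cum=5
Step 4: p0@ESC p1@ESC p2@ESC p3@ESC p4@ESC -> at (1,4): 0 [-], cum=5
Total visits = 5

Answer: 5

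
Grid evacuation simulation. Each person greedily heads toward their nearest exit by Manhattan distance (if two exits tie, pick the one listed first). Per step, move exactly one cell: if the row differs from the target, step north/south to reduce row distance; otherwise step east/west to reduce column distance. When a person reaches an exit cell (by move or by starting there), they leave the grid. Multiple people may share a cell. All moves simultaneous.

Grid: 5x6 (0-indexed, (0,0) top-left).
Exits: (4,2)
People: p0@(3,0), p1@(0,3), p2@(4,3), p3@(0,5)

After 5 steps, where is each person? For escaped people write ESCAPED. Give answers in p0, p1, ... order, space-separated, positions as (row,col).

Step 1: p0:(3,0)->(4,0) | p1:(0,3)->(1,3) | p2:(4,3)->(4,2)->EXIT | p3:(0,5)->(1,5)
Step 2: p0:(4,0)->(4,1) | p1:(1,3)->(2,3) | p2:escaped | p3:(1,5)->(2,5)
Step 3: p0:(4,1)->(4,2)->EXIT | p1:(2,3)->(3,3) | p2:escaped | p3:(2,5)->(3,5)
Step 4: p0:escaped | p1:(3,3)->(4,3) | p2:escaped | p3:(3,5)->(4,5)
Step 5: p0:escaped | p1:(4,3)->(4,2)->EXIT | p2:escaped | p3:(4,5)->(4,4)

ESCAPED ESCAPED ESCAPED (4,4)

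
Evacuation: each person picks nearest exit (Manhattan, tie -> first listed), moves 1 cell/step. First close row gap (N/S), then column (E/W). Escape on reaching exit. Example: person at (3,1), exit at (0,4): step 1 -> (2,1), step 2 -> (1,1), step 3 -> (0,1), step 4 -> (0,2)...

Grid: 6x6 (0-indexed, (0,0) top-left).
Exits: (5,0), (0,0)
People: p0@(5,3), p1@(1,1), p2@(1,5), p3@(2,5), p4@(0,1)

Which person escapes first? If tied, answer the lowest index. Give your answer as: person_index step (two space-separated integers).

Answer: 4 1

Derivation:
Step 1: p0:(5,3)->(5,2) | p1:(1,1)->(0,1) | p2:(1,5)->(0,5) | p3:(2,5)->(1,5) | p4:(0,1)->(0,0)->EXIT
Step 2: p0:(5,2)->(5,1) | p1:(0,1)->(0,0)->EXIT | p2:(0,5)->(0,4) | p3:(1,5)->(0,5) | p4:escaped
Step 3: p0:(5,1)->(5,0)->EXIT | p1:escaped | p2:(0,4)->(0,3) | p3:(0,5)->(0,4) | p4:escaped
Step 4: p0:escaped | p1:escaped | p2:(0,3)->(0,2) | p3:(0,4)->(0,3) | p4:escaped
Step 5: p0:escaped | p1:escaped | p2:(0,2)->(0,1) | p3:(0,3)->(0,2) | p4:escaped
Step 6: p0:escaped | p1:escaped | p2:(0,1)->(0,0)->EXIT | p3:(0,2)->(0,1) | p4:escaped
Step 7: p0:escaped | p1:escaped | p2:escaped | p3:(0,1)->(0,0)->EXIT | p4:escaped
Exit steps: [3, 2, 6, 7, 1]
First to escape: p4 at step 1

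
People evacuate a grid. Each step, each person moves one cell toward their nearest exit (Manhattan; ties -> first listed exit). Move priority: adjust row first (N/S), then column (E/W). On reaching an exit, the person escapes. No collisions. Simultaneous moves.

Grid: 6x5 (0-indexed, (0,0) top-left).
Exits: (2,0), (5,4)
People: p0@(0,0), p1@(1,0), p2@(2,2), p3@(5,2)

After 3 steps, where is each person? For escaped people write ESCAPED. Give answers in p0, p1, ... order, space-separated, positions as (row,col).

Step 1: p0:(0,0)->(1,0) | p1:(1,0)->(2,0)->EXIT | p2:(2,2)->(2,1) | p3:(5,2)->(5,3)
Step 2: p0:(1,0)->(2,0)->EXIT | p1:escaped | p2:(2,1)->(2,0)->EXIT | p3:(5,3)->(5,4)->EXIT

ESCAPED ESCAPED ESCAPED ESCAPED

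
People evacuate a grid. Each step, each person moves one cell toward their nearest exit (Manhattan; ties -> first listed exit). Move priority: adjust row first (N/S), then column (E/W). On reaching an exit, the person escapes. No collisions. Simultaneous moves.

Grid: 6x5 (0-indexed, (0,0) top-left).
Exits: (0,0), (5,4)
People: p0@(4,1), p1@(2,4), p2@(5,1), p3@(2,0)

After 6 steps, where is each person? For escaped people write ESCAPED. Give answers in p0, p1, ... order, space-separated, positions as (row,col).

Step 1: p0:(4,1)->(5,1) | p1:(2,4)->(3,4) | p2:(5,1)->(5,2) | p3:(2,0)->(1,0)
Step 2: p0:(5,1)->(5,2) | p1:(3,4)->(4,4) | p2:(5,2)->(5,3) | p3:(1,0)->(0,0)->EXIT
Step 3: p0:(5,2)->(5,3) | p1:(4,4)->(5,4)->EXIT | p2:(5,3)->(5,4)->EXIT | p3:escaped
Step 4: p0:(5,3)->(5,4)->EXIT | p1:escaped | p2:escaped | p3:escaped

ESCAPED ESCAPED ESCAPED ESCAPED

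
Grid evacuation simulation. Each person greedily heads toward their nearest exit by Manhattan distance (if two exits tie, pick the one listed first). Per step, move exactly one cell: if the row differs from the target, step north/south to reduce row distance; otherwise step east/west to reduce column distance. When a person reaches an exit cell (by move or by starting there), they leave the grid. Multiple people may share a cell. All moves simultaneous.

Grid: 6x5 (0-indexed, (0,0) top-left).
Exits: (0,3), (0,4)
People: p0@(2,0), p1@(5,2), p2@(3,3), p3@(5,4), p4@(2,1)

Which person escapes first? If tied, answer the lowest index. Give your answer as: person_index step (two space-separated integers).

Step 1: p0:(2,0)->(1,0) | p1:(5,2)->(4,2) | p2:(3,3)->(2,3) | p3:(5,4)->(4,4) | p4:(2,1)->(1,1)
Step 2: p0:(1,0)->(0,0) | p1:(4,2)->(3,2) | p2:(2,3)->(1,3) | p3:(4,4)->(3,4) | p4:(1,1)->(0,1)
Step 3: p0:(0,0)->(0,1) | p1:(3,2)->(2,2) | p2:(1,3)->(0,3)->EXIT | p3:(3,4)->(2,4) | p4:(0,1)->(0,2)
Step 4: p0:(0,1)->(0,2) | p1:(2,2)->(1,2) | p2:escaped | p3:(2,4)->(1,4) | p4:(0,2)->(0,3)->EXIT
Step 5: p0:(0,2)->(0,3)->EXIT | p1:(1,2)->(0,2) | p2:escaped | p3:(1,4)->(0,4)->EXIT | p4:escaped
Step 6: p0:escaped | p1:(0,2)->(0,3)->EXIT | p2:escaped | p3:escaped | p4:escaped
Exit steps: [5, 6, 3, 5, 4]
First to escape: p2 at step 3

Answer: 2 3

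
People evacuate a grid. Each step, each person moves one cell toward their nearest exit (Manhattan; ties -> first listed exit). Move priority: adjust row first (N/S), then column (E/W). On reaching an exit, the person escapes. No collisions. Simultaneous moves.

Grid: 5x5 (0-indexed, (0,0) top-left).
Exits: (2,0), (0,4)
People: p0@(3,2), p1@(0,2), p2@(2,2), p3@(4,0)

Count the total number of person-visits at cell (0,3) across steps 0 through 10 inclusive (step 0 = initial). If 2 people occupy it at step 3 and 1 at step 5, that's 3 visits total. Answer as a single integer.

Answer: 1

Derivation:
Step 0: p0@(3,2) p1@(0,2) p2@(2,2) p3@(4,0) -> at (0,3): 0 [-], cum=0
Step 1: p0@(2,2) p1@(0,3) p2@(2,1) p3@(3,0) -> at (0,3): 1 [p1], cum=1
Step 2: p0@(2,1) p1@ESC p2@ESC p3@ESC -> at (0,3): 0 [-], cum=1
Step 3: p0@ESC p1@ESC p2@ESC p3@ESC -> at (0,3): 0 [-], cum=1
Total visits = 1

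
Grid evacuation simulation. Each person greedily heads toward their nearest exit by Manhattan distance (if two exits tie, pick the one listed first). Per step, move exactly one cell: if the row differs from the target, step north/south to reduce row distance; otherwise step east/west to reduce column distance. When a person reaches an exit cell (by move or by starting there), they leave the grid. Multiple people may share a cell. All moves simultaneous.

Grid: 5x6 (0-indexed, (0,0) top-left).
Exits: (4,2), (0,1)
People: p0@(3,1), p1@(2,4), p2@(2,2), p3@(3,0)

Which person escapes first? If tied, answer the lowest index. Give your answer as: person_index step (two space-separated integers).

Answer: 0 2

Derivation:
Step 1: p0:(3,1)->(4,1) | p1:(2,4)->(3,4) | p2:(2,2)->(3,2) | p3:(3,0)->(4,0)
Step 2: p0:(4,1)->(4,2)->EXIT | p1:(3,4)->(4,4) | p2:(3,2)->(4,2)->EXIT | p3:(4,0)->(4,1)
Step 3: p0:escaped | p1:(4,4)->(4,3) | p2:escaped | p3:(4,1)->(4,2)->EXIT
Step 4: p0:escaped | p1:(4,3)->(4,2)->EXIT | p2:escaped | p3:escaped
Exit steps: [2, 4, 2, 3]
First to escape: p0 at step 2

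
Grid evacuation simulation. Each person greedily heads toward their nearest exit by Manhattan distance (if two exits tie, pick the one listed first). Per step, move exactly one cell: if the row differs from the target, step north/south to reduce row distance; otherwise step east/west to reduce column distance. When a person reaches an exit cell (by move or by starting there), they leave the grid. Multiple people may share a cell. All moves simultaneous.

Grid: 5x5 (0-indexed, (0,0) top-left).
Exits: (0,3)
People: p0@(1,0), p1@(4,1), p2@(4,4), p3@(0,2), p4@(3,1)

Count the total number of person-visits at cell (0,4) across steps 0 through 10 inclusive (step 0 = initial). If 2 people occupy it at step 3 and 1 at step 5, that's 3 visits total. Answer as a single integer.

Answer: 1

Derivation:
Step 0: p0@(1,0) p1@(4,1) p2@(4,4) p3@(0,2) p4@(3,1) -> at (0,4): 0 [-], cum=0
Step 1: p0@(0,0) p1@(3,1) p2@(3,4) p3@ESC p4@(2,1) -> at (0,4): 0 [-], cum=0
Step 2: p0@(0,1) p1@(2,1) p2@(2,4) p3@ESC p4@(1,1) -> at (0,4): 0 [-], cum=0
Step 3: p0@(0,2) p1@(1,1) p2@(1,4) p3@ESC p4@(0,1) -> at (0,4): 0 [-], cum=0
Step 4: p0@ESC p1@(0,1) p2@(0,4) p3@ESC p4@(0,2) -> at (0,4): 1 [p2], cum=1
Step 5: p0@ESC p1@(0,2) p2@ESC p3@ESC p4@ESC -> at (0,4): 0 [-], cum=1
Step 6: p0@ESC p1@ESC p2@ESC p3@ESC p4@ESC -> at (0,4): 0 [-], cum=1
Total visits = 1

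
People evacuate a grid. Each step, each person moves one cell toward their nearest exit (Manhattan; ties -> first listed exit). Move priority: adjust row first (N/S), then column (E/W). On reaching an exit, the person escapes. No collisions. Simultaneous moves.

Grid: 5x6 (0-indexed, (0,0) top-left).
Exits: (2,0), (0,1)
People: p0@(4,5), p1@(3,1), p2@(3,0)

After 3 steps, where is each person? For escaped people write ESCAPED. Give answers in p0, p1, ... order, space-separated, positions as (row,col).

Step 1: p0:(4,5)->(3,5) | p1:(3,1)->(2,1) | p2:(3,0)->(2,0)->EXIT
Step 2: p0:(3,5)->(2,5) | p1:(2,1)->(2,0)->EXIT | p2:escaped
Step 3: p0:(2,5)->(2,4) | p1:escaped | p2:escaped

(2,4) ESCAPED ESCAPED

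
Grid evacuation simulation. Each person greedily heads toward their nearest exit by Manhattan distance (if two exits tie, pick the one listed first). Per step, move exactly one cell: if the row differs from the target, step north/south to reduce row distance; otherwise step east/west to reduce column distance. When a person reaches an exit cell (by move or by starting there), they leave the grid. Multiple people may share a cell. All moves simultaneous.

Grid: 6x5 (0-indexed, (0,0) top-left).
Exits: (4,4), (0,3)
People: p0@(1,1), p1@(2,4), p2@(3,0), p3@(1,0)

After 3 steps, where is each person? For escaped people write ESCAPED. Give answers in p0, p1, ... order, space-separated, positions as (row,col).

Step 1: p0:(1,1)->(0,1) | p1:(2,4)->(3,4) | p2:(3,0)->(4,0) | p3:(1,0)->(0,0)
Step 2: p0:(0,1)->(0,2) | p1:(3,4)->(4,4)->EXIT | p2:(4,0)->(4,1) | p3:(0,0)->(0,1)
Step 3: p0:(0,2)->(0,3)->EXIT | p1:escaped | p2:(4,1)->(4,2) | p3:(0,1)->(0,2)

ESCAPED ESCAPED (4,2) (0,2)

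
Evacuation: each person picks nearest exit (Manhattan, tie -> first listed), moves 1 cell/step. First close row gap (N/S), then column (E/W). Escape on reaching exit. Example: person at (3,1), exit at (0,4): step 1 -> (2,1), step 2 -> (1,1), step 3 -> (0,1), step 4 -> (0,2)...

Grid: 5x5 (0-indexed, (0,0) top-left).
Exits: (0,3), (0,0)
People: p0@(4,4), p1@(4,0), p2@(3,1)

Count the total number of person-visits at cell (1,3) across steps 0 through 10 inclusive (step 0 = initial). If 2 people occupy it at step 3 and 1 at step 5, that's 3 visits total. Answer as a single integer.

Step 0: p0@(4,4) p1@(4,0) p2@(3,1) -> at (1,3): 0 [-], cum=0
Step 1: p0@(3,4) p1@(3,0) p2@(2,1) -> at (1,3): 0 [-], cum=0
Step 2: p0@(2,4) p1@(2,0) p2@(1,1) -> at (1,3): 0 [-], cum=0
Step 3: p0@(1,4) p1@(1,0) p2@(0,1) -> at (1,3): 0 [-], cum=0
Step 4: p0@(0,4) p1@ESC p2@ESC -> at (1,3): 0 [-], cum=0
Step 5: p0@ESC p1@ESC p2@ESC -> at (1,3): 0 [-], cum=0
Total visits = 0

Answer: 0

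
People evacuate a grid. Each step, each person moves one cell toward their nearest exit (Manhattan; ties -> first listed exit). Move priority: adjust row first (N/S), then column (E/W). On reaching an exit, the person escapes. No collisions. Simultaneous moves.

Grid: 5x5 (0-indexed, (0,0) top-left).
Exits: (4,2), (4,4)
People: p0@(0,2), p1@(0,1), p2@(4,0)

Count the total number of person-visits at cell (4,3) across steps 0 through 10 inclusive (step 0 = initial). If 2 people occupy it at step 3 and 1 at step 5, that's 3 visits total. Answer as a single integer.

Answer: 0

Derivation:
Step 0: p0@(0,2) p1@(0,1) p2@(4,0) -> at (4,3): 0 [-], cum=0
Step 1: p0@(1,2) p1@(1,1) p2@(4,1) -> at (4,3): 0 [-], cum=0
Step 2: p0@(2,2) p1@(2,1) p2@ESC -> at (4,3): 0 [-], cum=0
Step 3: p0@(3,2) p1@(3,1) p2@ESC -> at (4,3): 0 [-], cum=0
Step 4: p0@ESC p1@(4,1) p2@ESC -> at (4,3): 0 [-], cum=0
Step 5: p0@ESC p1@ESC p2@ESC -> at (4,3): 0 [-], cum=0
Total visits = 0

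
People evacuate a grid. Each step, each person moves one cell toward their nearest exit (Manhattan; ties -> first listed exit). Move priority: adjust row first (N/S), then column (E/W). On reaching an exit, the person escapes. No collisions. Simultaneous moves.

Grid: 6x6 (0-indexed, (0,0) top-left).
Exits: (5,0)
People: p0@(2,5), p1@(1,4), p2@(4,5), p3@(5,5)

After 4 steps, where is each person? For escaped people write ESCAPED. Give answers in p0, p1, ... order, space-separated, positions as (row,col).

Step 1: p0:(2,5)->(3,5) | p1:(1,4)->(2,4) | p2:(4,5)->(5,5) | p3:(5,5)->(5,4)
Step 2: p0:(3,5)->(4,5) | p1:(2,4)->(3,4) | p2:(5,5)->(5,4) | p3:(5,4)->(5,3)
Step 3: p0:(4,5)->(5,5) | p1:(3,4)->(4,4) | p2:(5,4)->(5,3) | p3:(5,3)->(5,2)
Step 4: p0:(5,5)->(5,4) | p1:(4,4)->(5,4) | p2:(5,3)->(5,2) | p3:(5,2)->(5,1)

(5,4) (5,4) (5,2) (5,1)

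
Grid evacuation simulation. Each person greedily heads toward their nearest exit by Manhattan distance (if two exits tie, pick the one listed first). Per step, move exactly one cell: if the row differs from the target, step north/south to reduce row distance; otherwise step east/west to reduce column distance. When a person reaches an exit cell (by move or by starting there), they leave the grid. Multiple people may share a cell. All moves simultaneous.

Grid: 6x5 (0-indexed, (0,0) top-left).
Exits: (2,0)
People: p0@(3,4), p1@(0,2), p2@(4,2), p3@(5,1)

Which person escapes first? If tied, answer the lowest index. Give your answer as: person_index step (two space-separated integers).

Answer: 1 4

Derivation:
Step 1: p0:(3,4)->(2,4) | p1:(0,2)->(1,2) | p2:(4,2)->(3,2) | p3:(5,1)->(4,1)
Step 2: p0:(2,4)->(2,3) | p1:(1,2)->(2,2) | p2:(3,2)->(2,2) | p3:(4,1)->(3,1)
Step 3: p0:(2,3)->(2,2) | p1:(2,2)->(2,1) | p2:(2,2)->(2,1) | p3:(3,1)->(2,1)
Step 4: p0:(2,2)->(2,1) | p1:(2,1)->(2,0)->EXIT | p2:(2,1)->(2,0)->EXIT | p3:(2,1)->(2,0)->EXIT
Step 5: p0:(2,1)->(2,0)->EXIT | p1:escaped | p2:escaped | p3:escaped
Exit steps: [5, 4, 4, 4]
First to escape: p1 at step 4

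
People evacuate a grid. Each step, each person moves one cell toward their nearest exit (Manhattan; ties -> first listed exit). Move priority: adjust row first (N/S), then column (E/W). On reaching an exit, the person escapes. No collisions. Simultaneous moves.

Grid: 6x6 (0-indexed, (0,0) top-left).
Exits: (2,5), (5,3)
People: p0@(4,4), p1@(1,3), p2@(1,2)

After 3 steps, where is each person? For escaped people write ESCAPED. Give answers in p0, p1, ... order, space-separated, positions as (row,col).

Step 1: p0:(4,4)->(5,4) | p1:(1,3)->(2,3) | p2:(1,2)->(2,2)
Step 2: p0:(5,4)->(5,3)->EXIT | p1:(2,3)->(2,4) | p2:(2,2)->(2,3)
Step 3: p0:escaped | p1:(2,4)->(2,5)->EXIT | p2:(2,3)->(2,4)

ESCAPED ESCAPED (2,4)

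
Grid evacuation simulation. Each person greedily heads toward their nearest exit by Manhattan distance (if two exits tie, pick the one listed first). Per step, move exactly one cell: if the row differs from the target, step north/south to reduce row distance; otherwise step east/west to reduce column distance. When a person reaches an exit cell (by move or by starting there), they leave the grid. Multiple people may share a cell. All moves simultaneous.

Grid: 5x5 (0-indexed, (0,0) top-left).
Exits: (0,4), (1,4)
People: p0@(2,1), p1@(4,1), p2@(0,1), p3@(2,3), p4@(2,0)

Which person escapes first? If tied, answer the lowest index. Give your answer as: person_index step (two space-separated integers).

Step 1: p0:(2,1)->(1,1) | p1:(4,1)->(3,1) | p2:(0,1)->(0,2) | p3:(2,3)->(1,3) | p4:(2,0)->(1,0)
Step 2: p0:(1,1)->(1,2) | p1:(3,1)->(2,1) | p2:(0,2)->(0,3) | p3:(1,3)->(1,4)->EXIT | p4:(1,0)->(1,1)
Step 3: p0:(1,2)->(1,3) | p1:(2,1)->(1,1) | p2:(0,3)->(0,4)->EXIT | p3:escaped | p4:(1,1)->(1,2)
Step 4: p0:(1,3)->(1,4)->EXIT | p1:(1,1)->(1,2) | p2:escaped | p3:escaped | p4:(1,2)->(1,3)
Step 5: p0:escaped | p1:(1,2)->(1,3) | p2:escaped | p3:escaped | p4:(1,3)->(1,4)->EXIT
Step 6: p0:escaped | p1:(1,3)->(1,4)->EXIT | p2:escaped | p3:escaped | p4:escaped
Exit steps: [4, 6, 3, 2, 5]
First to escape: p3 at step 2

Answer: 3 2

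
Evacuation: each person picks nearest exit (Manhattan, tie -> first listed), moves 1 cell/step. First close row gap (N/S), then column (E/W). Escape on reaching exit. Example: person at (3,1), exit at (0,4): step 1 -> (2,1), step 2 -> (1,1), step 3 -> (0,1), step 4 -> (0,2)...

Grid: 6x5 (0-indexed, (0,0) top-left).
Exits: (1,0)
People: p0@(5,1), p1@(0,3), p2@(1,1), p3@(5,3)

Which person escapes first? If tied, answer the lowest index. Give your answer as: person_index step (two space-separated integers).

Answer: 2 1

Derivation:
Step 1: p0:(5,1)->(4,1) | p1:(0,3)->(1,3) | p2:(1,1)->(1,0)->EXIT | p3:(5,3)->(4,3)
Step 2: p0:(4,1)->(3,1) | p1:(1,3)->(1,2) | p2:escaped | p3:(4,3)->(3,3)
Step 3: p0:(3,1)->(2,1) | p1:(1,2)->(1,1) | p2:escaped | p3:(3,3)->(2,3)
Step 4: p0:(2,1)->(1,1) | p1:(1,1)->(1,0)->EXIT | p2:escaped | p3:(2,3)->(1,3)
Step 5: p0:(1,1)->(1,0)->EXIT | p1:escaped | p2:escaped | p3:(1,3)->(1,2)
Step 6: p0:escaped | p1:escaped | p2:escaped | p3:(1,2)->(1,1)
Step 7: p0:escaped | p1:escaped | p2:escaped | p3:(1,1)->(1,0)->EXIT
Exit steps: [5, 4, 1, 7]
First to escape: p2 at step 1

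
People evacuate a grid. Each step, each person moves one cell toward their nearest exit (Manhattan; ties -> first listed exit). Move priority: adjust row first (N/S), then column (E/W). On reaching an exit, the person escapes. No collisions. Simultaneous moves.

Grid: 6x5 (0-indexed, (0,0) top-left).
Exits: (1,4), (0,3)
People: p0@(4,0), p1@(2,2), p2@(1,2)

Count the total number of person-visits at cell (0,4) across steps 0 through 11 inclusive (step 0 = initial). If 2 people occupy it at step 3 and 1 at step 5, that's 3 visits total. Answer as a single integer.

Step 0: p0@(4,0) p1@(2,2) p2@(1,2) -> at (0,4): 0 [-], cum=0
Step 1: p0@(3,0) p1@(1,2) p2@(1,3) -> at (0,4): 0 [-], cum=0
Step 2: p0@(2,0) p1@(1,3) p2@ESC -> at (0,4): 0 [-], cum=0
Step 3: p0@(1,0) p1@ESC p2@ESC -> at (0,4): 0 [-], cum=0
Step 4: p0@(1,1) p1@ESC p2@ESC -> at (0,4): 0 [-], cum=0
Step 5: p0@(1,2) p1@ESC p2@ESC -> at (0,4): 0 [-], cum=0
Step 6: p0@(1,3) p1@ESC p2@ESC -> at (0,4): 0 [-], cum=0
Step 7: p0@ESC p1@ESC p2@ESC -> at (0,4): 0 [-], cum=0
Total visits = 0

Answer: 0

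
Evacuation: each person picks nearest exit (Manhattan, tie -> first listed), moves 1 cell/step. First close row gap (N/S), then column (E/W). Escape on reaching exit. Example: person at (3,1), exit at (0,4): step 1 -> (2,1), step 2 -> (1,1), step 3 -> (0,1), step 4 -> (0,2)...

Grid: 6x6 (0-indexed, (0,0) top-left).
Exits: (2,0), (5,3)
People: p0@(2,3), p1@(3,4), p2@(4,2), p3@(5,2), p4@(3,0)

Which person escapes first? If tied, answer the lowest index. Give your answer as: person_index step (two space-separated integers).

Answer: 3 1

Derivation:
Step 1: p0:(2,3)->(2,2) | p1:(3,4)->(4,4) | p2:(4,2)->(5,2) | p3:(5,2)->(5,3)->EXIT | p4:(3,0)->(2,0)->EXIT
Step 2: p0:(2,2)->(2,1) | p1:(4,4)->(5,4) | p2:(5,2)->(5,3)->EXIT | p3:escaped | p4:escaped
Step 3: p0:(2,1)->(2,0)->EXIT | p1:(5,4)->(5,3)->EXIT | p2:escaped | p3:escaped | p4:escaped
Exit steps: [3, 3, 2, 1, 1]
First to escape: p3 at step 1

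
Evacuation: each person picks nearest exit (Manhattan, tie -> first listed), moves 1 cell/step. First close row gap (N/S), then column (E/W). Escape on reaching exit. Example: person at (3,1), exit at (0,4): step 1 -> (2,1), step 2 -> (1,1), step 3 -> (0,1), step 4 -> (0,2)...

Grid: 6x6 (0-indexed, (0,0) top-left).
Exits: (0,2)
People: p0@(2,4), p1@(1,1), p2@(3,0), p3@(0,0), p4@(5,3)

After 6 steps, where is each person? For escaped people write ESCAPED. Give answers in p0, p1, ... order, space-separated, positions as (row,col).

Step 1: p0:(2,4)->(1,4) | p1:(1,1)->(0,1) | p2:(3,0)->(2,0) | p3:(0,0)->(0,1) | p4:(5,3)->(4,3)
Step 2: p0:(1,4)->(0,4) | p1:(0,1)->(0,2)->EXIT | p2:(2,0)->(1,0) | p3:(0,1)->(0,2)->EXIT | p4:(4,3)->(3,3)
Step 3: p0:(0,4)->(0,3) | p1:escaped | p2:(1,0)->(0,0) | p3:escaped | p4:(3,3)->(2,3)
Step 4: p0:(0,3)->(0,2)->EXIT | p1:escaped | p2:(0,0)->(0,1) | p3:escaped | p4:(2,3)->(1,3)
Step 5: p0:escaped | p1:escaped | p2:(0,1)->(0,2)->EXIT | p3:escaped | p4:(1,3)->(0,3)
Step 6: p0:escaped | p1:escaped | p2:escaped | p3:escaped | p4:(0,3)->(0,2)->EXIT

ESCAPED ESCAPED ESCAPED ESCAPED ESCAPED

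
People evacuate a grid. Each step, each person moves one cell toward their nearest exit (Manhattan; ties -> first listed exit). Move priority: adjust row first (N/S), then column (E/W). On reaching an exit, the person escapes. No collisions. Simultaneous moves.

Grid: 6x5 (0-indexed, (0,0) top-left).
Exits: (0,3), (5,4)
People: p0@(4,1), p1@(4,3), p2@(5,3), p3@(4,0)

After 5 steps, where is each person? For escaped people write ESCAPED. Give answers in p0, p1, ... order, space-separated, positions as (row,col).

Step 1: p0:(4,1)->(5,1) | p1:(4,3)->(5,3) | p2:(5,3)->(5,4)->EXIT | p3:(4,0)->(5,0)
Step 2: p0:(5,1)->(5,2) | p1:(5,3)->(5,4)->EXIT | p2:escaped | p3:(5,0)->(5,1)
Step 3: p0:(5,2)->(5,3) | p1:escaped | p2:escaped | p3:(5,1)->(5,2)
Step 4: p0:(5,3)->(5,4)->EXIT | p1:escaped | p2:escaped | p3:(5,2)->(5,3)
Step 5: p0:escaped | p1:escaped | p2:escaped | p3:(5,3)->(5,4)->EXIT

ESCAPED ESCAPED ESCAPED ESCAPED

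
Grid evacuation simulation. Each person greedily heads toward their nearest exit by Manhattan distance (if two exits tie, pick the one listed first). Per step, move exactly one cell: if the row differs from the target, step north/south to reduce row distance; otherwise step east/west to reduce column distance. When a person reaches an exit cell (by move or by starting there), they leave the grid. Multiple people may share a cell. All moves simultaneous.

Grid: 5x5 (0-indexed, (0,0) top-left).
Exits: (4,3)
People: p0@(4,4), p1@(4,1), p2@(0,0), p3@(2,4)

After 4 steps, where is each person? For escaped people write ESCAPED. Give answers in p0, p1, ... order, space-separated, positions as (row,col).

Step 1: p0:(4,4)->(4,3)->EXIT | p1:(4,1)->(4,2) | p2:(0,0)->(1,0) | p3:(2,4)->(3,4)
Step 2: p0:escaped | p1:(4,2)->(4,3)->EXIT | p2:(1,0)->(2,0) | p3:(3,4)->(4,4)
Step 3: p0:escaped | p1:escaped | p2:(2,0)->(3,0) | p3:(4,4)->(4,3)->EXIT
Step 4: p0:escaped | p1:escaped | p2:(3,0)->(4,0) | p3:escaped

ESCAPED ESCAPED (4,0) ESCAPED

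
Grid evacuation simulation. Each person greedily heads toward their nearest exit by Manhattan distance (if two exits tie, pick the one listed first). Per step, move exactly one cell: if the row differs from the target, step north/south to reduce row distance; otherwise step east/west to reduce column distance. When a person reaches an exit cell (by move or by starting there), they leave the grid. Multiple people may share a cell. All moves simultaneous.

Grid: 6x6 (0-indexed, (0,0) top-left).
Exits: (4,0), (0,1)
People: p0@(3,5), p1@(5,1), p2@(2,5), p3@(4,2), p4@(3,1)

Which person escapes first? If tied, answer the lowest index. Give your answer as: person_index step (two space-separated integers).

Step 1: p0:(3,5)->(4,5) | p1:(5,1)->(4,1) | p2:(2,5)->(1,5) | p3:(4,2)->(4,1) | p4:(3,1)->(4,1)
Step 2: p0:(4,5)->(4,4) | p1:(4,1)->(4,0)->EXIT | p2:(1,5)->(0,5) | p3:(4,1)->(4,0)->EXIT | p4:(4,1)->(4,0)->EXIT
Step 3: p0:(4,4)->(4,3) | p1:escaped | p2:(0,5)->(0,4) | p3:escaped | p4:escaped
Step 4: p0:(4,3)->(4,2) | p1:escaped | p2:(0,4)->(0,3) | p3:escaped | p4:escaped
Step 5: p0:(4,2)->(4,1) | p1:escaped | p2:(0,3)->(0,2) | p3:escaped | p4:escaped
Step 6: p0:(4,1)->(4,0)->EXIT | p1:escaped | p2:(0,2)->(0,1)->EXIT | p3:escaped | p4:escaped
Exit steps: [6, 2, 6, 2, 2]
First to escape: p1 at step 2

Answer: 1 2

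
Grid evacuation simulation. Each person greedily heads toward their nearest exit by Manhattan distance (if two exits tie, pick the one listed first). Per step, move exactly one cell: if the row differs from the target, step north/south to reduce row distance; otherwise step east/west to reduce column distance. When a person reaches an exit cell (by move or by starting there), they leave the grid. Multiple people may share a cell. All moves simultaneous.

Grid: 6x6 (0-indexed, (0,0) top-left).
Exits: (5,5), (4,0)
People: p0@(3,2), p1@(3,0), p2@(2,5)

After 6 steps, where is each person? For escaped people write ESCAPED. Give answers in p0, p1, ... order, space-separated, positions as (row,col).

Step 1: p0:(3,2)->(4,2) | p1:(3,0)->(4,0)->EXIT | p2:(2,5)->(3,5)
Step 2: p0:(4,2)->(4,1) | p1:escaped | p2:(3,5)->(4,5)
Step 3: p0:(4,1)->(4,0)->EXIT | p1:escaped | p2:(4,5)->(5,5)->EXIT

ESCAPED ESCAPED ESCAPED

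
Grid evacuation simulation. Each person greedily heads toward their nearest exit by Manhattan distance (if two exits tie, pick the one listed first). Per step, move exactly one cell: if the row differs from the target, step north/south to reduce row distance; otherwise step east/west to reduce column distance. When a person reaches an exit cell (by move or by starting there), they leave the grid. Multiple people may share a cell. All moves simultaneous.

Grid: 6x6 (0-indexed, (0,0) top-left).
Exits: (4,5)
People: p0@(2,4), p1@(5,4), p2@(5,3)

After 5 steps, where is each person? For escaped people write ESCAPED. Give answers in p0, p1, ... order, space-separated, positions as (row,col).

Step 1: p0:(2,4)->(3,4) | p1:(5,4)->(4,4) | p2:(5,3)->(4,3)
Step 2: p0:(3,4)->(4,4) | p1:(4,4)->(4,5)->EXIT | p2:(4,3)->(4,4)
Step 3: p0:(4,4)->(4,5)->EXIT | p1:escaped | p2:(4,4)->(4,5)->EXIT

ESCAPED ESCAPED ESCAPED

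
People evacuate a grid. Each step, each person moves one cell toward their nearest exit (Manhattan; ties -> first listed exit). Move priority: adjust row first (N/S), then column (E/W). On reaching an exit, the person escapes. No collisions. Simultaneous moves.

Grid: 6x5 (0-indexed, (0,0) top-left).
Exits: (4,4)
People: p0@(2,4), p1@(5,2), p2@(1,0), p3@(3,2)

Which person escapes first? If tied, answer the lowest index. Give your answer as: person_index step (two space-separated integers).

Step 1: p0:(2,4)->(3,4) | p1:(5,2)->(4,2) | p2:(1,0)->(2,0) | p3:(3,2)->(4,2)
Step 2: p0:(3,4)->(4,4)->EXIT | p1:(4,2)->(4,3) | p2:(2,0)->(3,0) | p3:(4,2)->(4,3)
Step 3: p0:escaped | p1:(4,3)->(4,4)->EXIT | p2:(3,0)->(4,0) | p3:(4,3)->(4,4)->EXIT
Step 4: p0:escaped | p1:escaped | p2:(4,0)->(4,1) | p3:escaped
Step 5: p0:escaped | p1:escaped | p2:(4,1)->(4,2) | p3:escaped
Step 6: p0:escaped | p1:escaped | p2:(4,2)->(4,3) | p3:escaped
Step 7: p0:escaped | p1:escaped | p2:(4,3)->(4,4)->EXIT | p3:escaped
Exit steps: [2, 3, 7, 3]
First to escape: p0 at step 2

Answer: 0 2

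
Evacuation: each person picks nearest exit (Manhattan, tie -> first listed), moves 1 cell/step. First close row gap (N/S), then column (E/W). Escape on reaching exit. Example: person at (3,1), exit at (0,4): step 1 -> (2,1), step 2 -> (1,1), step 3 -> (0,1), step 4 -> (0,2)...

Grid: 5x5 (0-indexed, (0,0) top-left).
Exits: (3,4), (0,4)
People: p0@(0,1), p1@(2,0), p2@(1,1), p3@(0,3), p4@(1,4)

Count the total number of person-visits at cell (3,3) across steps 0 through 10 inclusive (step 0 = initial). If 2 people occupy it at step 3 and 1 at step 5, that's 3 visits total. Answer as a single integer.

Step 0: p0@(0,1) p1@(2,0) p2@(1,1) p3@(0,3) p4@(1,4) -> at (3,3): 0 [-], cum=0
Step 1: p0@(0,2) p1@(3,0) p2@(0,1) p3@ESC p4@ESC -> at (3,3): 0 [-], cum=0
Step 2: p0@(0,3) p1@(3,1) p2@(0,2) p3@ESC p4@ESC -> at (3,3): 0 [-], cum=0
Step 3: p0@ESC p1@(3,2) p2@(0,3) p3@ESC p4@ESC -> at (3,3): 0 [-], cum=0
Step 4: p0@ESC p1@(3,3) p2@ESC p3@ESC p4@ESC -> at (3,3): 1 [p1], cum=1
Step 5: p0@ESC p1@ESC p2@ESC p3@ESC p4@ESC -> at (3,3): 0 [-], cum=1
Total visits = 1

Answer: 1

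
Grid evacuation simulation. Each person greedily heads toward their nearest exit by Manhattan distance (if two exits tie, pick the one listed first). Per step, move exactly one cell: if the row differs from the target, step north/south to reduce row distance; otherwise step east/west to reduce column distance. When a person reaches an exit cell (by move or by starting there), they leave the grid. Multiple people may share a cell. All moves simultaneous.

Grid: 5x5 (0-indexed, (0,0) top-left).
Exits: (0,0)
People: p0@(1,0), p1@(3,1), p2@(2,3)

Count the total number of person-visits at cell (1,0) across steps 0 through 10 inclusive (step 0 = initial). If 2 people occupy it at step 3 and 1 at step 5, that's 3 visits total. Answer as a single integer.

Step 0: p0@(1,0) p1@(3,1) p2@(2,3) -> at (1,0): 1 [p0], cum=1
Step 1: p0@ESC p1@(2,1) p2@(1,3) -> at (1,0): 0 [-], cum=1
Step 2: p0@ESC p1@(1,1) p2@(0,3) -> at (1,0): 0 [-], cum=1
Step 3: p0@ESC p1@(0,1) p2@(0,2) -> at (1,0): 0 [-], cum=1
Step 4: p0@ESC p1@ESC p2@(0,1) -> at (1,0): 0 [-], cum=1
Step 5: p0@ESC p1@ESC p2@ESC -> at (1,0): 0 [-], cum=1
Total visits = 1

Answer: 1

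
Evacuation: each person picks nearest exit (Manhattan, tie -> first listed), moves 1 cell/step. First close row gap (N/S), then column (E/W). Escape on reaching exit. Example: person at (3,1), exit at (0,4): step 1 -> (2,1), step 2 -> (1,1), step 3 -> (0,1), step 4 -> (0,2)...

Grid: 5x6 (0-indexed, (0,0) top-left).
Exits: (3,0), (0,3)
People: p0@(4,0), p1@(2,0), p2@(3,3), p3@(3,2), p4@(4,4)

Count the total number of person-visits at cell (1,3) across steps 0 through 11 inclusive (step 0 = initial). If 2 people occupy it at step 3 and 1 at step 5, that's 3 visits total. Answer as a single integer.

Step 0: p0@(4,0) p1@(2,0) p2@(3,3) p3@(3,2) p4@(4,4) -> at (1,3): 0 [-], cum=0
Step 1: p0@ESC p1@ESC p2@(3,2) p3@(3,1) p4@(3,4) -> at (1,3): 0 [-], cum=0
Step 2: p0@ESC p1@ESC p2@(3,1) p3@ESC p4@(3,3) -> at (1,3): 0 [-], cum=0
Step 3: p0@ESC p1@ESC p2@ESC p3@ESC p4@(3,2) -> at (1,3): 0 [-], cum=0
Step 4: p0@ESC p1@ESC p2@ESC p3@ESC p4@(3,1) -> at (1,3): 0 [-], cum=0
Step 5: p0@ESC p1@ESC p2@ESC p3@ESC p4@ESC -> at (1,3): 0 [-], cum=0
Total visits = 0

Answer: 0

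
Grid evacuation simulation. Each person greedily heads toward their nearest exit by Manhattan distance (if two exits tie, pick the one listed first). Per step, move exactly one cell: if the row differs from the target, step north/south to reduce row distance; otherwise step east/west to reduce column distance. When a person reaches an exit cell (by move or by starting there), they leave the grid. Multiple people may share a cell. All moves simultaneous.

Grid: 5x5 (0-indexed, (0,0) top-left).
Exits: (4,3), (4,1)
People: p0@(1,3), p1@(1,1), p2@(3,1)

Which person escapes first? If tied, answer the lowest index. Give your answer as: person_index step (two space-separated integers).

Answer: 2 1

Derivation:
Step 1: p0:(1,3)->(2,3) | p1:(1,1)->(2,1) | p2:(3,1)->(4,1)->EXIT
Step 2: p0:(2,3)->(3,3) | p1:(2,1)->(3,1) | p2:escaped
Step 3: p0:(3,3)->(4,3)->EXIT | p1:(3,1)->(4,1)->EXIT | p2:escaped
Exit steps: [3, 3, 1]
First to escape: p2 at step 1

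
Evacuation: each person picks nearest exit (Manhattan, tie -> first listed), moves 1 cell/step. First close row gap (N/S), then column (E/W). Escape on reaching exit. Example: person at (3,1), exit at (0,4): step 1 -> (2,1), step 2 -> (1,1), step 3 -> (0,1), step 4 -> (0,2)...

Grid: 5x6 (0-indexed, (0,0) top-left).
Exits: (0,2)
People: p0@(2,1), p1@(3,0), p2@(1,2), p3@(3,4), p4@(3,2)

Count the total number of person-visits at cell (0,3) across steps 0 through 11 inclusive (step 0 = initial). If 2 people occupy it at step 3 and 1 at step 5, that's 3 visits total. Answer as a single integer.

Answer: 1

Derivation:
Step 0: p0@(2,1) p1@(3,0) p2@(1,2) p3@(3,4) p4@(3,2) -> at (0,3): 0 [-], cum=0
Step 1: p0@(1,1) p1@(2,0) p2@ESC p3@(2,4) p4@(2,2) -> at (0,3): 0 [-], cum=0
Step 2: p0@(0,1) p1@(1,0) p2@ESC p3@(1,4) p4@(1,2) -> at (0,3): 0 [-], cum=0
Step 3: p0@ESC p1@(0,0) p2@ESC p3@(0,4) p4@ESC -> at (0,3): 0 [-], cum=0
Step 4: p0@ESC p1@(0,1) p2@ESC p3@(0,3) p4@ESC -> at (0,3): 1 [p3], cum=1
Step 5: p0@ESC p1@ESC p2@ESC p3@ESC p4@ESC -> at (0,3): 0 [-], cum=1
Total visits = 1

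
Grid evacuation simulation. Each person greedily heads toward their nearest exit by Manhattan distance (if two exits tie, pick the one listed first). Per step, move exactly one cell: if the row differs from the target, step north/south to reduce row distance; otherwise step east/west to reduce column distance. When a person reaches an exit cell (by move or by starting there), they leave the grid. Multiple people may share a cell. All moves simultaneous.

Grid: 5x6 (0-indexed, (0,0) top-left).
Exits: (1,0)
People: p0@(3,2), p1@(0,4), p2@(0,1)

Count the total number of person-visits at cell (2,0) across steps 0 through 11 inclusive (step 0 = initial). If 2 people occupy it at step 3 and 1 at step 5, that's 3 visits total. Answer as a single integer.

Step 0: p0@(3,2) p1@(0,4) p2@(0,1) -> at (2,0): 0 [-], cum=0
Step 1: p0@(2,2) p1@(1,4) p2@(1,1) -> at (2,0): 0 [-], cum=0
Step 2: p0@(1,2) p1@(1,3) p2@ESC -> at (2,0): 0 [-], cum=0
Step 3: p0@(1,1) p1@(1,2) p2@ESC -> at (2,0): 0 [-], cum=0
Step 4: p0@ESC p1@(1,1) p2@ESC -> at (2,0): 0 [-], cum=0
Step 5: p0@ESC p1@ESC p2@ESC -> at (2,0): 0 [-], cum=0
Total visits = 0

Answer: 0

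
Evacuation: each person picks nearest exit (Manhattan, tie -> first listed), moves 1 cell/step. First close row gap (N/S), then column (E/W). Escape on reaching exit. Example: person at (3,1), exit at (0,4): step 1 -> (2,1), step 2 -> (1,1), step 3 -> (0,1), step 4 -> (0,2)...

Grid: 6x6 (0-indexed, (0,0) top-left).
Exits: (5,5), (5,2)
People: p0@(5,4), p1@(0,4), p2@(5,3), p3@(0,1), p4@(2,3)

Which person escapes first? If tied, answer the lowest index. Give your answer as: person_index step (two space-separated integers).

Answer: 0 1

Derivation:
Step 1: p0:(5,4)->(5,5)->EXIT | p1:(0,4)->(1,4) | p2:(5,3)->(5,2)->EXIT | p3:(0,1)->(1,1) | p4:(2,3)->(3,3)
Step 2: p0:escaped | p1:(1,4)->(2,4) | p2:escaped | p3:(1,1)->(2,1) | p4:(3,3)->(4,3)
Step 3: p0:escaped | p1:(2,4)->(3,4) | p2:escaped | p3:(2,1)->(3,1) | p4:(4,3)->(5,3)
Step 4: p0:escaped | p1:(3,4)->(4,4) | p2:escaped | p3:(3,1)->(4,1) | p4:(5,3)->(5,2)->EXIT
Step 5: p0:escaped | p1:(4,4)->(5,4) | p2:escaped | p3:(4,1)->(5,1) | p4:escaped
Step 6: p0:escaped | p1:(5,4)->(5,5)->EXIT | p2:escaped | p3:(5,1)->(5,2)->EXIT | p4:escaped
Exit steps: [1, 6, 1, 6, 4]
First to escape: p0 at step 1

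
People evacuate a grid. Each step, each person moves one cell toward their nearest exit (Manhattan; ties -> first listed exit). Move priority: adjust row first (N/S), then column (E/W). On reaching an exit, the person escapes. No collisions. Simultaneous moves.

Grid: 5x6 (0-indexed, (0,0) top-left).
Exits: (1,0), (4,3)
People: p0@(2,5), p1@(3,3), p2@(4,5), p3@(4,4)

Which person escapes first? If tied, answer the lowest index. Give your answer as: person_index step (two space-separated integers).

Step 1: p0:(2,5)->(3,5) | p1:(3,3)->(4,3)->EXIT | p2:(4,5)->(4,4) | p3:(4,4)->(4,3)->EXIT
Step 2: p0:(3,5)->(4,5) | p1:escaped | p2:(4,4)->(4,3)->EXIT | p3:escaped
Step 3: p0:(4,5)->(4,4) | p1:escaped | p2:escaped | p3:escaped
Step 4: p0:(4,4)->(4,3)->EXIT | p1:escaped | p2:escaped | p3:escaped
Exit steps: [4, 1, 2, 1]
First to escape: p1 at step 1

Answer: 1 1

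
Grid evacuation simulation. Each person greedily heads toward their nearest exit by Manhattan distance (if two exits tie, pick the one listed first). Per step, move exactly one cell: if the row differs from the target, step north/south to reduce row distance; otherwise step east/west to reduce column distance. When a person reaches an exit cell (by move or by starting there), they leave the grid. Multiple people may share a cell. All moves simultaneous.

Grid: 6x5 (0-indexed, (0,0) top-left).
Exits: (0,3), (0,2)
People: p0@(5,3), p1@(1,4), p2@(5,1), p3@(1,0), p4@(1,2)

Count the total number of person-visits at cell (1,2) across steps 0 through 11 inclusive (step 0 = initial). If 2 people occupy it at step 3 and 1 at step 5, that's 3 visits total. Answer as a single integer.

Answer: 1

Derivation:
Step 0: p0@(5,3) p1@(1,4) p2@(5,1) p3@(1,0) p4@(1,2) -> at (1,2): 1 [p4], cum=1
Step 1: p0@(4,3) p1@(0,4) p2@(4,1) p3@(0,0) p4@ESC -> at (1,2): 0 [-], cum=1
Step 2: p0@(3,3) p1@ESC p2@(3,1) p3@(0,1) p4@ESC -> at (1,2): 0 [-], cum=1
Step 3: p0@(2,3) p1@ESC p2@(2,1) p3@ESC p4@ESC -> at (1,2): 0 [-], cum=1
Step 4: p0@(1,3) p1@ESC p2@(1,1) p3@ESC p4@ESC -> at (1,2): 0 [-], cum=1
Step 5: p0@ESC p1@ESC p2@(0,1) p3@ESC p4@ESC -> at (1,2): 0 [-], cum=1
Step 6: p0@ESC p1@ESC p2@ESC p3@ESC p4@ESC -> at (1,2): 0 [-], cum=1
Total visits = 1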